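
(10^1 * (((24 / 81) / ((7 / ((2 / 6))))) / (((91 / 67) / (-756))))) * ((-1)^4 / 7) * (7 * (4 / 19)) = -85760 / 5187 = -16.53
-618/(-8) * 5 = 1545/4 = 386.25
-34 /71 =-0.48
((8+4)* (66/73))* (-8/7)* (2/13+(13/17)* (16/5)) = -18209664/564655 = -32.25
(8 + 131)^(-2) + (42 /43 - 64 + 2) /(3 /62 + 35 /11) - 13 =-58369515716 /1830259009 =-31.89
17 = 17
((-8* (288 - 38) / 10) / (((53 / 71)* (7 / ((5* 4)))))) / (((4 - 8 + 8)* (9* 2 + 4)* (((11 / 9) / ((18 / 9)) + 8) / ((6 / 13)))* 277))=-766800 / 455566111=-0.00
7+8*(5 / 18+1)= 155 / 9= 17.22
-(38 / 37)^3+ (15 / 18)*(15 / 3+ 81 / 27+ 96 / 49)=53730476 / 7445991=7.22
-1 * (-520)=520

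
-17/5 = -3.40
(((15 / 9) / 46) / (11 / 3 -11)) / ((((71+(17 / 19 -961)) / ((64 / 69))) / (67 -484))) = -0.00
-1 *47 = -47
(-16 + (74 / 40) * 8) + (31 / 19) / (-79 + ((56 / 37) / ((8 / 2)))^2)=-2503813 / 2051145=-1.22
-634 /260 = -317 /130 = -2.44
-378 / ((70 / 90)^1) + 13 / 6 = -2903 / 6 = -483.83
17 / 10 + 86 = 877 / 10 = 87.70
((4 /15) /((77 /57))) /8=19 /770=0.02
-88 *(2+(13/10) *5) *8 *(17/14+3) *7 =-176528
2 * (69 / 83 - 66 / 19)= -8334 / 1577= -5.28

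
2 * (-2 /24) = -1 /6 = -0.17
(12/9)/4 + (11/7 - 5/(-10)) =101/42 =2.40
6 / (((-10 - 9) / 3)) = -18 / 19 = -0.95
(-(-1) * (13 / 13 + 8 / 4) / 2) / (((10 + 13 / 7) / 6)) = 63 / 83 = 0.76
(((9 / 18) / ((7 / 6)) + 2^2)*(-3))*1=-93 / 7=-13.29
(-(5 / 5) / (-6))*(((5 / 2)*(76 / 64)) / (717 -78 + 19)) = 95 / 126336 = 0.00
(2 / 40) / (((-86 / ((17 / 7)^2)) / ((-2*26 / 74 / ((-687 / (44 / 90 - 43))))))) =7187141 / 48202049700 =0.00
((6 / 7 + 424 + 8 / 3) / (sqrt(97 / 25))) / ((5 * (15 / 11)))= 98758 * sqrt(97) / 30555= 31.83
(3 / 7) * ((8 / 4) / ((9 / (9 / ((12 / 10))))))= 5 / 7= 0.71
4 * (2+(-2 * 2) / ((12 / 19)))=-52 / 3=-17.33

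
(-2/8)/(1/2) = -1/2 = -0.50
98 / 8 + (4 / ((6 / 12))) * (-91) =-2863 / 4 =-715.75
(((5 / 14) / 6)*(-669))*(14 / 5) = -223 / 2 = -111.50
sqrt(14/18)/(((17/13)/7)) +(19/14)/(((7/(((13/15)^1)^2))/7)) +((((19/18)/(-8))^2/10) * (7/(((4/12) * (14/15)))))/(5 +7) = 19791559/19353600 +91 * sqrt(7)/51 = 5.74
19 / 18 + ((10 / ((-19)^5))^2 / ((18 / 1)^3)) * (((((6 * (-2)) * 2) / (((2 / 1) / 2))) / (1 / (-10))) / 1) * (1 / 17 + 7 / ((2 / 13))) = 53469028835831521 / 50654869421951862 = 1.06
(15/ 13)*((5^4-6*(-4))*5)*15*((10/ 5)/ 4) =730125/ 26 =28081.73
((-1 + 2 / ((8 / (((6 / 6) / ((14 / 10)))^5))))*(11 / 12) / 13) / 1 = -54241 / 806736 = -0.07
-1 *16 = -16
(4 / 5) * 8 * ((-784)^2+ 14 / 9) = 3933808.36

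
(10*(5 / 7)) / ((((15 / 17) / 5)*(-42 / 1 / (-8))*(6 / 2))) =3400 / 1323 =2.57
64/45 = 1.42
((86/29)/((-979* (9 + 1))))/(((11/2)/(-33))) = 258/141955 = 0.00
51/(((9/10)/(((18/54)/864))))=85/3888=0.02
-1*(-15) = 15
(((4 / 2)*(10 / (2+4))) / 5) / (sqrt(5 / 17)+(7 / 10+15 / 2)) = 3485 / 42678-25*sqrt(85) / 42678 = 0.08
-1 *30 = -30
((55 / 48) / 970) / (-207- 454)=-11 / 6155232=-0.00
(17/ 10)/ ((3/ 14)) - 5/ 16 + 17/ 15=2101/ 240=8.75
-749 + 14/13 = -9723/13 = -747.92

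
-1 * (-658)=658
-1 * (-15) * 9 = 135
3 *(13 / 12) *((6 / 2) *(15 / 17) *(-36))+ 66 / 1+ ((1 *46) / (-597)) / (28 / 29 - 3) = -145906211 / 598791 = -243.67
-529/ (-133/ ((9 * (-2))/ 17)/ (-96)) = 914112/ 2261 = 404.30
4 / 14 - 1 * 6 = -40 / 7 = -5.71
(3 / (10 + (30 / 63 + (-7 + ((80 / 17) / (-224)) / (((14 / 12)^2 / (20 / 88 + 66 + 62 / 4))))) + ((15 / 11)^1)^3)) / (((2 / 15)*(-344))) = -0.01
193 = 193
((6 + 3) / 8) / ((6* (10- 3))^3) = 1 / 65856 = 0.00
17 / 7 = 2.43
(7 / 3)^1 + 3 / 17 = 128 / 51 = 2.51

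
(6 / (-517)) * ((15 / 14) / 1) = -45 / 3619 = -0.01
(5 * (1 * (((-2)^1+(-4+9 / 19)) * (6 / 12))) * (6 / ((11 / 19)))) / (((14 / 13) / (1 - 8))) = 20475 / 22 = 930.68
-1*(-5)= 5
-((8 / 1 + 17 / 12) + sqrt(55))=-113 / 12 -sqrt(55)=-16.83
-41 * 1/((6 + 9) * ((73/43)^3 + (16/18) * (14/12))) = -29338083/63648275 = -0.46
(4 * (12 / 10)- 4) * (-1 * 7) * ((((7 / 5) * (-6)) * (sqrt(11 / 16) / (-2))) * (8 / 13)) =-1176 * sqrt(11) / 325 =-12.00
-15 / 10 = -3 / 2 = -1.50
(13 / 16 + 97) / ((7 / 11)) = 17215 / 112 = 153.71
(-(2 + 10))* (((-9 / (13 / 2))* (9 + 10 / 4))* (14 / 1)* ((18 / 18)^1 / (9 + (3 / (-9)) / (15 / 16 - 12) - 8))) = 18466056 / 7111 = 2596.83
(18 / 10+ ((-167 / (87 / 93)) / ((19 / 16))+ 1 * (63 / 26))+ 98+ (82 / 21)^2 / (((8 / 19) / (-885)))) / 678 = -168977829731 / 3569537790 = -47.34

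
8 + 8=16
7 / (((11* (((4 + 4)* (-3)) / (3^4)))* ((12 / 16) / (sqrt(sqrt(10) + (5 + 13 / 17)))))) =-63* sqrt(289* sqrt(10) + 1666) / 374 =-8.56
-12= -12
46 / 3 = 15.33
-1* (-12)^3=1728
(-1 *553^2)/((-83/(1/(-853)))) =-305809/70799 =-4.32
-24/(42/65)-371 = -2857/7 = -408.14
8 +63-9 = 62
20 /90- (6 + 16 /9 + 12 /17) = -1264 /153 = -8.26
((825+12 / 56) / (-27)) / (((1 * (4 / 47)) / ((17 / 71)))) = -3076949 / 35784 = -85.99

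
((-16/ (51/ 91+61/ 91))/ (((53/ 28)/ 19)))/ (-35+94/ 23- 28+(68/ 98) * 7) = 1113476/ 461259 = 2.41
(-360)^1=-360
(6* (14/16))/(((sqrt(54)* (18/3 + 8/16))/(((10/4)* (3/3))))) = 35* sqrt(6)/312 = 0.27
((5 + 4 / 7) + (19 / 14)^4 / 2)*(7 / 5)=111677 / 10976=10.17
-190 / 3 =-63.33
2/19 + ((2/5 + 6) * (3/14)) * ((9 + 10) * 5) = 17342/133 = 130.39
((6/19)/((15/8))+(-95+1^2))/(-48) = 4457/2280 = 1.95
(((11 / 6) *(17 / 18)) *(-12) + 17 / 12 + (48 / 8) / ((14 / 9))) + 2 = -13.50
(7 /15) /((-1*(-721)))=1 /1545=0.00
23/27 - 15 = -382/27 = -14.15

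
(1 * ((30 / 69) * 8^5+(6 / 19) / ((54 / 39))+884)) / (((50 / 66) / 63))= 1258309.31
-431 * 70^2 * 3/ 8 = -1583925/ 2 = -791962.50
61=61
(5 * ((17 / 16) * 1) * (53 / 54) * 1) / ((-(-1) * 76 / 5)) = 22525 / 65664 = 0.34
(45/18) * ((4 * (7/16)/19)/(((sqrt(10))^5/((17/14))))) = 17 * sqrt(10)/60800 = 0.00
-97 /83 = -1.17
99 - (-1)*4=103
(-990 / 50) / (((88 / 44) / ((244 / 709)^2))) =-2947032 / 2513405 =-1.17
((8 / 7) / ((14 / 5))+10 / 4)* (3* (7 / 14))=4.36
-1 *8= -8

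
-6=-6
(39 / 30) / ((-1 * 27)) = -13 / 270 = -0.05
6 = 6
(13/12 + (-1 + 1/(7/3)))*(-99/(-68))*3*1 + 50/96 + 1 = 10729/2856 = 3.76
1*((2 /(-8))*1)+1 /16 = -3 /16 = -0.19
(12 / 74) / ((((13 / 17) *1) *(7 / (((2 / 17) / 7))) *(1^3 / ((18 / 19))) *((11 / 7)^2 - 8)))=-216 / 2476669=-0.00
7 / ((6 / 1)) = 7 / 6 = 1.17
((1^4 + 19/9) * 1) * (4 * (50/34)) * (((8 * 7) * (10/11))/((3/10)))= 15680000/5049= 3105.57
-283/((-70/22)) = 3113/35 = 88.94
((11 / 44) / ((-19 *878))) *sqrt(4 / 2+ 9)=-sqrt(11) / 66728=-0.00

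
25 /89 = 0.28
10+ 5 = 15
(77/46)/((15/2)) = 77/345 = 0.22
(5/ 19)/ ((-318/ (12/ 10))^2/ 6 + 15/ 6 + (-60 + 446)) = 15/ 689282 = 0.00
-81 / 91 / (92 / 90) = -3645 / 4186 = -0.87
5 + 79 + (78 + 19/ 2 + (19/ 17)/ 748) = 2180813/ 12716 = 171.50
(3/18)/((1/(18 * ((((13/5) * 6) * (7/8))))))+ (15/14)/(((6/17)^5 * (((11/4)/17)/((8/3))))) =1222202759/374220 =3266.00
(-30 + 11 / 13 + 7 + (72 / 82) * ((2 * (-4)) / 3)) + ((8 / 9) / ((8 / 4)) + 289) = 1270961 / 4797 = 264.95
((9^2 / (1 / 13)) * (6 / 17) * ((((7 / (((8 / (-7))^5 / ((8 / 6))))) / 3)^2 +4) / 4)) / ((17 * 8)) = 81635165079 / 18253611008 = 4.47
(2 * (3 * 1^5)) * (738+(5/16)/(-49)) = 1735761/392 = 4427.96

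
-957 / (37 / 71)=-67947 / 37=-1836.41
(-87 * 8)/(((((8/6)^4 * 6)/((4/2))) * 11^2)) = -2349/3872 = -0.61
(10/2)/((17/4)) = 20/17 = 1.18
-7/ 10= -0.70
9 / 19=0.47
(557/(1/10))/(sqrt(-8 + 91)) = 5570 * sqrt(83)/83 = 611.39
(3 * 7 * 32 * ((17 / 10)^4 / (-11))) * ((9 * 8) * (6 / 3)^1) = -73474.18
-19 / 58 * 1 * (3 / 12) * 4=-19 / 58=-0.33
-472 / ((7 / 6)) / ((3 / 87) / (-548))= 45006144 / 7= 6429449.14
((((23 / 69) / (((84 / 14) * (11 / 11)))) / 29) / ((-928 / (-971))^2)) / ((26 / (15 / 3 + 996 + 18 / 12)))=1890396205 / 23375978496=0.08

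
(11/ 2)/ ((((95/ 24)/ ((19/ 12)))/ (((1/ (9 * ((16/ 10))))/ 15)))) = 11/ 1080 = 0.01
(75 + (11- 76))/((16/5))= 25/8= 3.12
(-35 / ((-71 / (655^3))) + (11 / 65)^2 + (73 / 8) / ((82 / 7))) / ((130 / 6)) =81779368806518763 / 12790934000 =6393541.61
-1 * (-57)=57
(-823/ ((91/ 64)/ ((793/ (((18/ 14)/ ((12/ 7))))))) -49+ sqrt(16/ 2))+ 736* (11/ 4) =-12810493/ 21+ 2* sqrt(2) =-610020.65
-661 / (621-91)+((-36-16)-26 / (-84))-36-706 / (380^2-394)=-3959887251 / 44521855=-88.94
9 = 9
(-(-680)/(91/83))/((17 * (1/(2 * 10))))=66400/91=729.67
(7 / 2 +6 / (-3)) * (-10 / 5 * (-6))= 18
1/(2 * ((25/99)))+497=24949/50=498.98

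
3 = 3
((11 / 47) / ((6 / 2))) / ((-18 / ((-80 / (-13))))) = -440 / 16497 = -0.03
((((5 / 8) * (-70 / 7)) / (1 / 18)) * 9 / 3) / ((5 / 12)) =-810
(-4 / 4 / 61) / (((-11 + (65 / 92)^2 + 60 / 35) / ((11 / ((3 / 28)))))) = 18248384 / 95267055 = 0.19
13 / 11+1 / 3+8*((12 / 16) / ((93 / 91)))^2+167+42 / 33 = 11042239 / 63426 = 174.10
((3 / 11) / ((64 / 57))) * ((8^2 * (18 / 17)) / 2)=1539 / 187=8.23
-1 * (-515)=515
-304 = -304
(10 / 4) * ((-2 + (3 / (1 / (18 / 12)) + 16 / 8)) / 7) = 45 / 28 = 1.61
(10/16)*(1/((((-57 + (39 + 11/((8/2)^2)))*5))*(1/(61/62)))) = -61/8587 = -0.01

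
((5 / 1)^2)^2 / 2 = 625 / 2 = 312.50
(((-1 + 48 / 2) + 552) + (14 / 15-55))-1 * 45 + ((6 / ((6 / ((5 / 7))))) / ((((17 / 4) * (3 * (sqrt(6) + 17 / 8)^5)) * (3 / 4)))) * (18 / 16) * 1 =878088552448 * sqrt(6) / 184159863125 + 15087698178787 / 32498799375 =475.93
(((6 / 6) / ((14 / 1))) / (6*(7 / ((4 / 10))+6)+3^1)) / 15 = 1 / 30240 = 0.00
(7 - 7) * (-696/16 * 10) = 0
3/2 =1.50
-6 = -6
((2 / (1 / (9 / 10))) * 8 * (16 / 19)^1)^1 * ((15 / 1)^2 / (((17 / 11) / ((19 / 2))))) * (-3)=-855360 / 17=-50315.29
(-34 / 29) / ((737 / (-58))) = 68 / 737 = 0.09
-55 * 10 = -550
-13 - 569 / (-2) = 271.50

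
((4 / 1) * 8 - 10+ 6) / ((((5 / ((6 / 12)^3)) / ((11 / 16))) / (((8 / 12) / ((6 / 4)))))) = 77 / 360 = 0.21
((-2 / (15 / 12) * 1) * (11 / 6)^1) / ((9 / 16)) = -704 / 135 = -5.21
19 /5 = 3.80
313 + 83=396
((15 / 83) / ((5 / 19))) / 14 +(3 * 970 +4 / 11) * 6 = 223202235 / 12782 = 17462.23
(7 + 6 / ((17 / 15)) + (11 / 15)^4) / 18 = 5414761 / 7745625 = 0.70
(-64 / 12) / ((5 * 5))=-16 / 75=-0.21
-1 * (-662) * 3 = 1986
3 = 3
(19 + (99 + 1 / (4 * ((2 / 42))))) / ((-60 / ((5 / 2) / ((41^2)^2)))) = -493 / 271273056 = -0.00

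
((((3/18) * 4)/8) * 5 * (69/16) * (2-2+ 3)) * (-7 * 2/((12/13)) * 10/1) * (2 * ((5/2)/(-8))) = 261625/512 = 510.99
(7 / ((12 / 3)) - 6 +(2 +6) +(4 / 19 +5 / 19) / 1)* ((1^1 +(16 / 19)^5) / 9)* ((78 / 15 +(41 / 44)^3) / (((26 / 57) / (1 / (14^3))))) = 358162724795 / 111674679660544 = 0.00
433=433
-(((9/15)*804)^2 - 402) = -5807694/25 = -232307.76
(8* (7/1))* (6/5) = 336/5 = 67.20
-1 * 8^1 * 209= -1672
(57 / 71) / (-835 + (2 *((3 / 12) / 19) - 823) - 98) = -0.00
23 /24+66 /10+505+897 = 169147 /120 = 1409.56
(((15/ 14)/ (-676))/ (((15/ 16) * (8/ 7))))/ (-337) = 1/ 227812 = 0.00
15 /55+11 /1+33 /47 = 6191 /517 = 11.97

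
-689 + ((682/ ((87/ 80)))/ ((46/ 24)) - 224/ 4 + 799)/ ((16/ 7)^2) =-484.16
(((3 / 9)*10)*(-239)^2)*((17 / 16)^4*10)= 119270076025 / 49152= 2426555.91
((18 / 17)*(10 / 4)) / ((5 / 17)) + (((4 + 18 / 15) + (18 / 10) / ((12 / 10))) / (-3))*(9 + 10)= -1003 / 30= -33.43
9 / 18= 1 / 2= 0.50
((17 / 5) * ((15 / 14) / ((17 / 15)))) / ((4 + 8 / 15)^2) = 10125 / 64736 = 0.16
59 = 59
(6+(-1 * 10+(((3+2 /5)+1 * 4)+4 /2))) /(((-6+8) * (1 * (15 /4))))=18 /25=0.72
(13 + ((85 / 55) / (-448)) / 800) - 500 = -1919948817 / 3942400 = -487.00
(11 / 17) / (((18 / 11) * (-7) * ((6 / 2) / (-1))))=121 / 6426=0.02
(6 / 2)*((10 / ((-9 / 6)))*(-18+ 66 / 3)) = -80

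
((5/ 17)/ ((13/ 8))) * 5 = 200/ 221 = 0.90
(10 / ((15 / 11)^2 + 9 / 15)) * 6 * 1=3025 / 124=24.40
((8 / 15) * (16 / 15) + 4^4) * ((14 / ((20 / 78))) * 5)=5253248 / 75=70043.31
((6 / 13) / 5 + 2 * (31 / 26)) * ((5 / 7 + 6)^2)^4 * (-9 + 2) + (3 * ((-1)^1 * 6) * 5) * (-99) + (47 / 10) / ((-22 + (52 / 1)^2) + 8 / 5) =-14695164334383160213 / 205219856660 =-71606932.07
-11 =-11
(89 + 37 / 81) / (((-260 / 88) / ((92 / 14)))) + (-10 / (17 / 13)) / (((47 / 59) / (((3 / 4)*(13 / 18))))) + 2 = -202.17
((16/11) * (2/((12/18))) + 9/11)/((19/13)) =39/11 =3.55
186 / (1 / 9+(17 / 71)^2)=4219317 / 3821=1104.24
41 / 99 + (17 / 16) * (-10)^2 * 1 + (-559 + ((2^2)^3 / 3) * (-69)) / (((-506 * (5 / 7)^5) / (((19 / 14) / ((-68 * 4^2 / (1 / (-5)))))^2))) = 106.66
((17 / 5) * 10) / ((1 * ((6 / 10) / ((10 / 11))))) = 1700 / 33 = 51.52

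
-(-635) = 635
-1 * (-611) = 611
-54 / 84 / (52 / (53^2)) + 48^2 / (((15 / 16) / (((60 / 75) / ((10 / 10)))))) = 35150631 / 18200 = 1931.35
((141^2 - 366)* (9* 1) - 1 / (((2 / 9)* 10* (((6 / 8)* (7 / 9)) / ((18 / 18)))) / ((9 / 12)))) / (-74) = -24588819 / 10360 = -2373.44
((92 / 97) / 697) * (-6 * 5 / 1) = -0.04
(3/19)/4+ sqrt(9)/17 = 279/1292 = 0.22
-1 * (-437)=437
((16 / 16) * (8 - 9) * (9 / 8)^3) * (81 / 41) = -59049 / 20992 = -2.81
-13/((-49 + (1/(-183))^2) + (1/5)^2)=10883925/40990511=0.27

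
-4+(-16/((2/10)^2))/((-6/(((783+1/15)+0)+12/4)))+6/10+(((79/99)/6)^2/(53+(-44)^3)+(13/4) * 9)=3937158785470769/75093203790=52430.29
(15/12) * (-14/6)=-35/12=-2.92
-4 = -4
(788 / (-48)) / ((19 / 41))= -8077 / 228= -35.43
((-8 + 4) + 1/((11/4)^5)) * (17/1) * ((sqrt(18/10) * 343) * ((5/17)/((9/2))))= -441221480 * sqrt(5)/483153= -2042.01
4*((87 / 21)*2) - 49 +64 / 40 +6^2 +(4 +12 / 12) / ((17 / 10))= 14687 / 595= 24.68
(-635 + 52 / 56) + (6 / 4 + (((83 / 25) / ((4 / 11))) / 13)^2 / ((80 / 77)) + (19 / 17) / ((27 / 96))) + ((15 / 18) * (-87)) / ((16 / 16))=-101449625665277 / 144799200000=-700.62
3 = 3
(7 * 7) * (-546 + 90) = -22344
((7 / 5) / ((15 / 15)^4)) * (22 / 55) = 14 / 25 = 0.56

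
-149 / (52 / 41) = -6109 / 52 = -117.48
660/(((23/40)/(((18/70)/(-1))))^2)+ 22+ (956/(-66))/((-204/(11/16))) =19549568111/126909216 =154.04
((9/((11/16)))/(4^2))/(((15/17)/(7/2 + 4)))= 153/22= 6.95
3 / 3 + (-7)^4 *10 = 24011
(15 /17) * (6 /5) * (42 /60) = 63 /85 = 0.74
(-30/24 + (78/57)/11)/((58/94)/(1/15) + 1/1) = -44227/402952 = -0.11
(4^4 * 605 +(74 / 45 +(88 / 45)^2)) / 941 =313643074 / 1905525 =164.60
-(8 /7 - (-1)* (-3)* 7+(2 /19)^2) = 50151 /2527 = 19.85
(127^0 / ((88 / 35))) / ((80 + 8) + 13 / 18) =315 / 70268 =0.00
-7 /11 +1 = 0.36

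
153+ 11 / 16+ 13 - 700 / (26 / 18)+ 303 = -14.93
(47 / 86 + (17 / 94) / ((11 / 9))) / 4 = 15439 / 88924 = 0.17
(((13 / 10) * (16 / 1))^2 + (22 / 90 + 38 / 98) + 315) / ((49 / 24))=65997608 / 180075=366.50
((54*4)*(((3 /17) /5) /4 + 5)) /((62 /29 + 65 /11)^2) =9358145082 /560106565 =16.71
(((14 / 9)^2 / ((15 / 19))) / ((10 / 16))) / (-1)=-29792 / 6075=-4.90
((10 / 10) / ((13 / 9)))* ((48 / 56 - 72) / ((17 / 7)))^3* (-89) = 98928299592 / 63869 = 1548925.14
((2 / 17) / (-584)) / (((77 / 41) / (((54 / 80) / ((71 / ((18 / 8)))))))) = -9963 / 4342110080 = -0.00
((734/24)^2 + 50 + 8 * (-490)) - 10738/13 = -541535/144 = -3760.66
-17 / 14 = -1.21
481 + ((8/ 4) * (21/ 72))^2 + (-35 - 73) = 373.34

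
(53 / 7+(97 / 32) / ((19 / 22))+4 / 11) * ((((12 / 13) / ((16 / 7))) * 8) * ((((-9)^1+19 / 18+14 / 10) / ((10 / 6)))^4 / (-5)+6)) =-3130496570733847 / 2037750000000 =-1536.25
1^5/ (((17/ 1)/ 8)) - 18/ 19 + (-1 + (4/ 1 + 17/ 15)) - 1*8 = -21044/ 4845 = -4.34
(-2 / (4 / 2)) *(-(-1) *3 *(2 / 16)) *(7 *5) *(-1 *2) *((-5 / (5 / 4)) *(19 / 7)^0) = -105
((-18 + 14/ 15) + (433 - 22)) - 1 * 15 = 5684/ 15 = 378.93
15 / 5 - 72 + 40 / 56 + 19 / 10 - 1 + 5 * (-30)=-217.39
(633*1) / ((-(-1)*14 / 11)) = 6963 / 14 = 497.36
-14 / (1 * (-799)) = 0.02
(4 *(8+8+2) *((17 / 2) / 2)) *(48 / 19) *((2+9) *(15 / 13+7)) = 17126208 / 247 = 69336.87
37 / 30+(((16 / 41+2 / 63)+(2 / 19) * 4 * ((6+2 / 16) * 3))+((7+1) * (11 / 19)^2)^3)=34842136760467 / 1215195106230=28.67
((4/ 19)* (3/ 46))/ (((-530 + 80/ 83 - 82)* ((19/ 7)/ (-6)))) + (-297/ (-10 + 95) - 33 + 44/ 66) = -961779527837/ 26844802935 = -35.83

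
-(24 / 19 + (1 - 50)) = 907 / 19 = 47.74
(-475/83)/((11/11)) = -5.72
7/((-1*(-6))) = 7/6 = 1.17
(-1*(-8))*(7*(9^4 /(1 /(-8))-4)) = -2939552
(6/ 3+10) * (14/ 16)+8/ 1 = 37/ 2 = 18.50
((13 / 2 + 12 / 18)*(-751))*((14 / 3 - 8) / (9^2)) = 161465 / 729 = 221.49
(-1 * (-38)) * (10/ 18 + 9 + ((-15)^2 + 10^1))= 83638/ 9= 9293.11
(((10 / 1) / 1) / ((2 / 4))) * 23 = 460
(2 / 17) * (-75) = -150 / 17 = -8.82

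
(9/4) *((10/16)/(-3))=-15/32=-0.47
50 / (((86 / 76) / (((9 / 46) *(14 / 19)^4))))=17287200 / 6783551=2.55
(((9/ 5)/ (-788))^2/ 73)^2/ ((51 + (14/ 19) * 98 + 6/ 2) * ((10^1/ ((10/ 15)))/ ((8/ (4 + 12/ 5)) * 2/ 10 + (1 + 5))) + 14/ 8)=124659/ 7433492264039291848000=0.00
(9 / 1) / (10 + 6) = 9 / 16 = 0.56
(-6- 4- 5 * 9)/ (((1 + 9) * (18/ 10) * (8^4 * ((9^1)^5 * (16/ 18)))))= -55/ 3869835264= -0.00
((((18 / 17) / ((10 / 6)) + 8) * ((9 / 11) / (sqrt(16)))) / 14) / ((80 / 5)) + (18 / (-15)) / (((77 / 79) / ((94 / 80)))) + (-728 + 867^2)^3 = 886975816159148106473107 / 2094400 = 423498766309753679.56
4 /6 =0.67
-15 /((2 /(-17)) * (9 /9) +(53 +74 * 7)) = -17 /647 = -0.03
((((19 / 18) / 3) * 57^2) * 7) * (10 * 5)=1200325 / 3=400108.33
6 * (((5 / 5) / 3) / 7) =2 / 7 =0.29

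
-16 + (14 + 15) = 13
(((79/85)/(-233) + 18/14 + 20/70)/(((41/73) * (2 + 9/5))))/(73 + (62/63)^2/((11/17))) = 98937817902/10035836944645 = 0.01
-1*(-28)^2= -784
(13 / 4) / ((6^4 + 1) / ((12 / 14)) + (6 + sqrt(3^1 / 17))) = 6043245 / 2824829434 - 117 * sqrt(51) / 1412414717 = 0.00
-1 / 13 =-0.08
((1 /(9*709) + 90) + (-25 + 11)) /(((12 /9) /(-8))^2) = 1939828 /709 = 2736.01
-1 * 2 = -2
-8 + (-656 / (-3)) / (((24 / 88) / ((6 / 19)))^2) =308840 / 1083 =285.17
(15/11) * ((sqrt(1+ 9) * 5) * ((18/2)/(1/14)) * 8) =75600 * sqrt(10)/11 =21733.47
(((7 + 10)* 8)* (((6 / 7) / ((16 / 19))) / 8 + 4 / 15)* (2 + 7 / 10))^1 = 404991 / 2800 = 144.64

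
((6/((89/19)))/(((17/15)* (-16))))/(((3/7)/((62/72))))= -20615/145248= -0.14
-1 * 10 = -10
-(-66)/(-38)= -33/19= -1.74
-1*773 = -773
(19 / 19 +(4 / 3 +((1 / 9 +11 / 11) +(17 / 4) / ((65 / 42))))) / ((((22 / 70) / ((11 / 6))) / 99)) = 557711 / 156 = 3575.07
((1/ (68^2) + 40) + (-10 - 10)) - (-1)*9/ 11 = 1058907/ 50864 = 20.82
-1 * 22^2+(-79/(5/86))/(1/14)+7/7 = -97531/5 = -19506.20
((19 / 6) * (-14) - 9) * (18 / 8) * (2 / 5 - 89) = 10632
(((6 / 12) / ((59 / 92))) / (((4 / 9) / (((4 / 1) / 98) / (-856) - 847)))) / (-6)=1225666665 / 4949392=247.64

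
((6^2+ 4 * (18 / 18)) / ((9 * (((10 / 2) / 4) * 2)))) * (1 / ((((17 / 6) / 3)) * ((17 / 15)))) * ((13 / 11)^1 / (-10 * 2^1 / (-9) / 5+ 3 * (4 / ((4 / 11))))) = 56160 / 956879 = 0.06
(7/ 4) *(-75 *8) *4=-4200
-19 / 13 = -1.46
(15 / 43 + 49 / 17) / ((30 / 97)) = 114557 / 10965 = 10.45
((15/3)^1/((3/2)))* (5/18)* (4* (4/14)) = 200/189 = 1.06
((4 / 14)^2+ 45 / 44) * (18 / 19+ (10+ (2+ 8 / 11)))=3402449 / 225302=15.10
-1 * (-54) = 54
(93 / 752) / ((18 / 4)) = 31 / 1128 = 0.03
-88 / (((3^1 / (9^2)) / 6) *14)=-7128 / 7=-1018.29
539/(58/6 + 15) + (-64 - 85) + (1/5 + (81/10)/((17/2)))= -126.00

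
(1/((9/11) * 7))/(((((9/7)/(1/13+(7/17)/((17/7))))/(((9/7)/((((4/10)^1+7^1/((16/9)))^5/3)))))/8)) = 267019878400000/396924461038702779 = 0.00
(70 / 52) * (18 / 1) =315 / 13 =24.23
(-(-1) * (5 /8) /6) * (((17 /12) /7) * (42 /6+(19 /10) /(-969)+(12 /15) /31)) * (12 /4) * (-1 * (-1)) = 111047 /249984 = 0.44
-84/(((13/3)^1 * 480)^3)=-21/2249728000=-0.00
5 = 5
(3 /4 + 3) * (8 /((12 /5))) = 25 /2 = 12.50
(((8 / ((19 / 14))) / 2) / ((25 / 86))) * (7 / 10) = 16856 / 2375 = 7.10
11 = 11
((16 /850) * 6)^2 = 2304 /180625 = 0.01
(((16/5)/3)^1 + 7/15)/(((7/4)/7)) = 92/15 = 6.13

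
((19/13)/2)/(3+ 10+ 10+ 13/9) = 171/5720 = 0.03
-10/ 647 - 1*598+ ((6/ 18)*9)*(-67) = -516963/ 647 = -799.02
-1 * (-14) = 14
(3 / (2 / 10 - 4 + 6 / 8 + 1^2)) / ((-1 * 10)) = 6 / 41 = 0.15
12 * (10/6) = 20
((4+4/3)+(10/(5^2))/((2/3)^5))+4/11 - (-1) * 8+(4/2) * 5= 70579/2640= 26.73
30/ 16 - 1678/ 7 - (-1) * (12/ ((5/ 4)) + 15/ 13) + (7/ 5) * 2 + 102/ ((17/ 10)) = -597999/ 3640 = -164.29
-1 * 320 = -320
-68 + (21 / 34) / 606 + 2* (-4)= -521961 / 6868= -76.00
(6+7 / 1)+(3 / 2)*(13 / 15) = 143 / 10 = 14.30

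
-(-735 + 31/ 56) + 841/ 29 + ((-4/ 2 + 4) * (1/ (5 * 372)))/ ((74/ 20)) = 147113129/ 192696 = 763.45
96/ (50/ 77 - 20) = -3696/ 745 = -4.96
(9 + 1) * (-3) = -30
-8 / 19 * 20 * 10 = -1600 / 19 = -84.21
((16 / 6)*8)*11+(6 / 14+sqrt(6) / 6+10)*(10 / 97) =5*sqrt(6) / 291+480206 / 2037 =235.78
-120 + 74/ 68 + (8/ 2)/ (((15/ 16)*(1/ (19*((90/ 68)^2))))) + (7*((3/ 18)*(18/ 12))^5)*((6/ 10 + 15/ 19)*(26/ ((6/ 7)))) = 164348863/ 7028480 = 23.38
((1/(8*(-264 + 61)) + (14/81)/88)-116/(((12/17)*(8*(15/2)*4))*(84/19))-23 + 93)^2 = 16343172813353098441/3350020314009600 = 4878.53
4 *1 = 4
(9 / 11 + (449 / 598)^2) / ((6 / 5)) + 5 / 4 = 56682565 / 23601864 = 2.40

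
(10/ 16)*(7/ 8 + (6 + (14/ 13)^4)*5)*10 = 214780175/ 913952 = 235.00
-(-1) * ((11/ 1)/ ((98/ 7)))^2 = 121/ 196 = 0.62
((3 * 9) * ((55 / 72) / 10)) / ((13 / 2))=33 / 104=0.32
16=16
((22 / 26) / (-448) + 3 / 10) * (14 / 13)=8681 / 27040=0.32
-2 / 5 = -0.40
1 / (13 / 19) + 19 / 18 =2.52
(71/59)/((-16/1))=-71/944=-0.08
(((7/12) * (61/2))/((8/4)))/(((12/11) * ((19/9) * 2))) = 4697/2432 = 1.93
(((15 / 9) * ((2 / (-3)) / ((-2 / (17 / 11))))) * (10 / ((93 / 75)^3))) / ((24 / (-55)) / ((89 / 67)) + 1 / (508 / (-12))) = -750589843750 / 58691517219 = -12.79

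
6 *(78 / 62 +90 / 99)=4434 / 341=13.00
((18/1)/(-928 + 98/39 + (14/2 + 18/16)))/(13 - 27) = 2808/2003519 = 0.00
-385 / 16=-24.06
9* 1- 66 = -57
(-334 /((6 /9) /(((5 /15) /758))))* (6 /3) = -167 /379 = -0.44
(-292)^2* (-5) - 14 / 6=-1278967 / 3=-426322.33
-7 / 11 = -0.64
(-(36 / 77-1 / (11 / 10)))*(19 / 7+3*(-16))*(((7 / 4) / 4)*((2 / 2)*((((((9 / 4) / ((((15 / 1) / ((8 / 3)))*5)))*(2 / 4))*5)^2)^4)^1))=-5389 / 240625000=-0.00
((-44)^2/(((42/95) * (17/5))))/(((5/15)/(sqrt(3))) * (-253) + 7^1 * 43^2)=58164700 * sqrt(3)/269119077983 + 3825765900/38445582569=0.10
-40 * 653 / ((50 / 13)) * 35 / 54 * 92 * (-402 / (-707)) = -230258.29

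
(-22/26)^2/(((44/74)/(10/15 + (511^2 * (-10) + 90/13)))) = -20723807929/6591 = -3144258.52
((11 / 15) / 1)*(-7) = -5.13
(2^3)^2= 64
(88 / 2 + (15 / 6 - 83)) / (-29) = 1.26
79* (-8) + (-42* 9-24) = -1034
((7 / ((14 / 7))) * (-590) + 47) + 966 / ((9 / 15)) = -408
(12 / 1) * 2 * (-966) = -23184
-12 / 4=-3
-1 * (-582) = 582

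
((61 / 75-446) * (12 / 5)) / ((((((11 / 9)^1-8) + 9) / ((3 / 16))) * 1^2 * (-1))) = 901503 / 10000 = 90.15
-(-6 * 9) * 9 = 486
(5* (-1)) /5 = -1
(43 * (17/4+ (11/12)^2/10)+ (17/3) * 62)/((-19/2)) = -774283/13680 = -56.60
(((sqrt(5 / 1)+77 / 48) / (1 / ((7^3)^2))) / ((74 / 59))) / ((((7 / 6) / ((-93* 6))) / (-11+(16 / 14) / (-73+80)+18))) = -11890735038* sqrt(5) / 37 - 152597766321 / 296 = -1234140882.10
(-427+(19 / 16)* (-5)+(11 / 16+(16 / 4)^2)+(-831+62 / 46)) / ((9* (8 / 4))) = -114623 / 1656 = -69.22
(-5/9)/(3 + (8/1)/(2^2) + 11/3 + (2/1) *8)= -5/222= -0.02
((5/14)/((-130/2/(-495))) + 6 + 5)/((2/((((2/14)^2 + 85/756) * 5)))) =8776955/1926288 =4.56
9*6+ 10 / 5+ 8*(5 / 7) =432 / 7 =61.71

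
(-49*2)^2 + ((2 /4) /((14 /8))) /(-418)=14050651 /1463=9604.00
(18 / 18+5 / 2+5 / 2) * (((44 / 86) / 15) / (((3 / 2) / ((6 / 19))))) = 176 / 4085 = 0.04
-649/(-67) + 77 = 5808/67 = 86.69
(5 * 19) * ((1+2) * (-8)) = -2280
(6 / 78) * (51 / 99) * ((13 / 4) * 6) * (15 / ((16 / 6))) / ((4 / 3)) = 2295 / 704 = 3.26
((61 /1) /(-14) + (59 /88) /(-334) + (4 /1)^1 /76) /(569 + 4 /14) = -16834767 /2225415280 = -0.01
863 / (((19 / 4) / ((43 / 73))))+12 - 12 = 148436 / 1387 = 107.02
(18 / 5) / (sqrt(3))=6 * sqrt(3) / 5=2.08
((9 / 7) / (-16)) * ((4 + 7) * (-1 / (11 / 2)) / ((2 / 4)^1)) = 9 / 28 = 0.32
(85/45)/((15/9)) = 17/15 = 1.13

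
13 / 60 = 0.22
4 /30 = 2 /15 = 0.13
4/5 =0.80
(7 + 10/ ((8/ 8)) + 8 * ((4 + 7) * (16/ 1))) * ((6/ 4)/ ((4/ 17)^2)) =1235475/ 32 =38608.59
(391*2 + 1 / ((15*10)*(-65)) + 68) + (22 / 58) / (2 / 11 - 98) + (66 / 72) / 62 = 2672266517767 / 3143803000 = 850.01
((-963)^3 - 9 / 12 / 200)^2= 510431768911156692225609 / 640000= 797549638923682331.60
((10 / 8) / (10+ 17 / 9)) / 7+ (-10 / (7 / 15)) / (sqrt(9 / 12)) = 45 / 2996 - 100* sqrt(3) / 7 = -24.73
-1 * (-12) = 12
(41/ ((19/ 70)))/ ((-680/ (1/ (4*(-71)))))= 287/ 366928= 0.00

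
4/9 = 0.44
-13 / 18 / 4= -13 / 72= -0.18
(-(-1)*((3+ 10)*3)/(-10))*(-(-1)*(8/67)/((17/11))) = -1716/5695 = -0.30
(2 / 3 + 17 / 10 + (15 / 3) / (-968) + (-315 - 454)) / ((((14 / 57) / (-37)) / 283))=2214618897859 / 67760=32683277.71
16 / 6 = 8 / 3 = 2.67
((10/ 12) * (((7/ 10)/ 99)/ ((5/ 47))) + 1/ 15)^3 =3048625/ 1676676672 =0.00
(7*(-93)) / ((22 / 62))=-20181 / 11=-1834.64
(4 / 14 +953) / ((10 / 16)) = 53384 / 35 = 1525.26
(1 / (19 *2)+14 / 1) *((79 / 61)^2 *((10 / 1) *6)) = 99793590 / 70699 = 1411.53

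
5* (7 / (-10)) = -7 / 2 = -3.50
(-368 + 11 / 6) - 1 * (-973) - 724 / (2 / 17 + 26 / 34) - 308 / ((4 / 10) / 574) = -4421937 / 10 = -442193.70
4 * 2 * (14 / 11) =112 / 11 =10.18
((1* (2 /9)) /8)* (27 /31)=3 /124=0.02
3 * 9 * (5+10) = 405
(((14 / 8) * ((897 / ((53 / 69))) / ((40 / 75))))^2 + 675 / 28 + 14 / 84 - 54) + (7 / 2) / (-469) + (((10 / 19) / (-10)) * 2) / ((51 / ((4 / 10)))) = 95968213511639557849 / 6536094458880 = 14682807.01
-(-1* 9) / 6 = 3 / 2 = 1.50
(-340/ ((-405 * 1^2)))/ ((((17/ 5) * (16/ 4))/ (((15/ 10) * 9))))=5/ 6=0.83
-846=-846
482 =482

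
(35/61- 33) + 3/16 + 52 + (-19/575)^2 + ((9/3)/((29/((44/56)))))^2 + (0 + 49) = 914471333186099/13297732210000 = 68.77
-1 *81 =-81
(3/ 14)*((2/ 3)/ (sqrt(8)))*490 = 35*sqrt(2)/ 2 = 24.75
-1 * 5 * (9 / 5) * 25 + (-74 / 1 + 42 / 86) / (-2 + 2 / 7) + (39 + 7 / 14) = -73591 / 516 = -142.62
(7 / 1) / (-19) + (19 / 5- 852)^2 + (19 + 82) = 341783339 / 475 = 719543.87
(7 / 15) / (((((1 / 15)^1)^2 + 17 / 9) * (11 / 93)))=3255 / 1562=2.08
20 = 20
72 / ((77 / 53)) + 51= 7743 / 77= 100.56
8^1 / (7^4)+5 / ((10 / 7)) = 16823 / 4802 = 3.50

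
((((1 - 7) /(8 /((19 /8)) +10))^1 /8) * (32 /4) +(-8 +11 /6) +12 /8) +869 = 329140 /381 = 863.88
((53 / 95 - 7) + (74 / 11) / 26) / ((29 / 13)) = -84001 / 30305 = -2.77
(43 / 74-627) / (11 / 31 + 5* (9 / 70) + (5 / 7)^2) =-70413245 / 169497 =-415.42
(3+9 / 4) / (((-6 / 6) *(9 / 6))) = -3.50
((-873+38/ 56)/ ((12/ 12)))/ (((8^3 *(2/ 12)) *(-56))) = 73275/ 401408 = 0.18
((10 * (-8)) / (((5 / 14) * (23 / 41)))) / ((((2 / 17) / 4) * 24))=-39032 / 69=-565.68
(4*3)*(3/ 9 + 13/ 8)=47/ 2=23.50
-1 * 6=-6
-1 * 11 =-11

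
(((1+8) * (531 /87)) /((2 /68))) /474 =9027 /2291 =3.94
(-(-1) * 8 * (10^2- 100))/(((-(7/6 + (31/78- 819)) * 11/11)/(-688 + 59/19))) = 0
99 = 99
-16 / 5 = -3.20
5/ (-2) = -5/ 2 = -2.50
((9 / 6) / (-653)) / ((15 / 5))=-1 / 1306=-0.00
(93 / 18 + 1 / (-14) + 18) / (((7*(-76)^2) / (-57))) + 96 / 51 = 468427 / 253232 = 1.85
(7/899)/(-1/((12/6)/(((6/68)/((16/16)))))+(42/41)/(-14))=-19516/293973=-0.07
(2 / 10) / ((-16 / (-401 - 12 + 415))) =-1 / 40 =-0.02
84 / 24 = 7 / 2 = 3.50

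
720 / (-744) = -30 / 31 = -0.97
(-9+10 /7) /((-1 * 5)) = 1.51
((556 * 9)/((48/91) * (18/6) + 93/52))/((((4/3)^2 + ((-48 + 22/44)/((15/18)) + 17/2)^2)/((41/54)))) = 16595488/34660705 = 0.48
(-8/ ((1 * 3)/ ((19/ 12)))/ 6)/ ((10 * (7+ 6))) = -19/ 3510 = -0.01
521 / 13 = 40.08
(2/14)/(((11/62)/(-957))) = -5394/7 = -770.57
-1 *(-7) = 7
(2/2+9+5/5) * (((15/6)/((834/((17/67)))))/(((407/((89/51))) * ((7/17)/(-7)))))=-0.00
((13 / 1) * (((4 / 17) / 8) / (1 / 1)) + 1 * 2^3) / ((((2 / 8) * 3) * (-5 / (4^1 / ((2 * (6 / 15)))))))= -190 / 17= -11.18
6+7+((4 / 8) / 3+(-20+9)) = 13 / 6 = 2.17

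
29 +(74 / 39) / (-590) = 333608 / 11505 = 29.00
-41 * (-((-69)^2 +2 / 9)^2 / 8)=75284536241 / 648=116179839.88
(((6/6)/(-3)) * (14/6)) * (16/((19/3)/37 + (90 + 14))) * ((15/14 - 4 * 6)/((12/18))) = 47508/11563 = 4.11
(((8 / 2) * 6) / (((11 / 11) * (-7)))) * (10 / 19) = -240 / 133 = -1.80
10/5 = 2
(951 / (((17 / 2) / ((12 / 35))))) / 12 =1902 / 595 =3.20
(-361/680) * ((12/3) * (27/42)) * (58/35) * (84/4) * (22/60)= -1036431/59500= -17.42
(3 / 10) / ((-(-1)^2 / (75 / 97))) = -45 / 194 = -0.23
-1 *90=-90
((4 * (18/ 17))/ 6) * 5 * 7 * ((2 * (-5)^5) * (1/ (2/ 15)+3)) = -27562500/ 17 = -1621323.53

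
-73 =-73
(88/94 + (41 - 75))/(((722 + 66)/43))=-33411/18518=-1.80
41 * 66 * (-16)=-43296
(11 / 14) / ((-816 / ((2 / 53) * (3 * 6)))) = -33 / 50456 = -0.00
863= 863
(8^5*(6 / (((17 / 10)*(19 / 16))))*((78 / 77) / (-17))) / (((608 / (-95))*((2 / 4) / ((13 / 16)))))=623001600 / 422807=1473.49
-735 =-735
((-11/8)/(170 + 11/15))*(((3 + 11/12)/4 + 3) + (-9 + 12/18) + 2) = 6215/327808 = 0.02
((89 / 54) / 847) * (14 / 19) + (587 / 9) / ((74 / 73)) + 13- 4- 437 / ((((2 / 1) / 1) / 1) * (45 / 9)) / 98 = 164072711653 / 2250766980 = 72.90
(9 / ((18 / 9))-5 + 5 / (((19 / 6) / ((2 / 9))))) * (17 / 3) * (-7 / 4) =2023 / 1368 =1.48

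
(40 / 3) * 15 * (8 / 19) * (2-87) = -136000 / 19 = -7157.89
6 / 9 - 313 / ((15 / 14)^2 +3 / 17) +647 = 605079 / 1471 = 411.34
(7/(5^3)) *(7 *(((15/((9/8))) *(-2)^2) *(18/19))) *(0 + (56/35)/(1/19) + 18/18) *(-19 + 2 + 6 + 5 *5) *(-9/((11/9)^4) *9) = -10989553647744/34772375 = -316042.65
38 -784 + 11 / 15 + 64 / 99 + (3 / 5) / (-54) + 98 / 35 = -734413 / 990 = -741.83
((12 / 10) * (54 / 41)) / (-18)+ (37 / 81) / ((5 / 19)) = 5473 / 3321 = 1.65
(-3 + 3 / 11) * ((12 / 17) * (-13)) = 4680 / 187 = 25.03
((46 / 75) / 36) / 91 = 23 / 122850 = 0.00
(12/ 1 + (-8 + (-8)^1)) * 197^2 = -155236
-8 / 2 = -4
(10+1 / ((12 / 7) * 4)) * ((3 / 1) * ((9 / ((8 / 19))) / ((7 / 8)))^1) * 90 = 3747465 / 56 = 66919.02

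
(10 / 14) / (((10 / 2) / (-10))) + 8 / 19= -134 / 133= -1.01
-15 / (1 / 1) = -15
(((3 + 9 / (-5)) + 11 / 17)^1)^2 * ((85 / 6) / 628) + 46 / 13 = 95881 / 26520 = 3.62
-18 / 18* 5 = -5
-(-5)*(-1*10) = -50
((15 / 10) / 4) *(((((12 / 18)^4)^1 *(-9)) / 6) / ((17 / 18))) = -2 / 17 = -0.12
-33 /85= -0.39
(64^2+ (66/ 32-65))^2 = 16265593.13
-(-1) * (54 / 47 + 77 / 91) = 1219 / 611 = 2.00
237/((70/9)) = 2133/70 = 30.47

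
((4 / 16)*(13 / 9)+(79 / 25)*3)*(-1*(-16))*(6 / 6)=35428 / 225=157.46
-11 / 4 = -2.75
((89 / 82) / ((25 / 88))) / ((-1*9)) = -3916 / 9225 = -0.42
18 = 18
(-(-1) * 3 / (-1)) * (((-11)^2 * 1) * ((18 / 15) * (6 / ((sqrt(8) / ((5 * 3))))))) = -9801 * sqrt(2) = -13860.71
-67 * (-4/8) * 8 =268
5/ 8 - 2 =-11/ 8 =-1.38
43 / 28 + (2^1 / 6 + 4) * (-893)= -324923 / 84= -3868.13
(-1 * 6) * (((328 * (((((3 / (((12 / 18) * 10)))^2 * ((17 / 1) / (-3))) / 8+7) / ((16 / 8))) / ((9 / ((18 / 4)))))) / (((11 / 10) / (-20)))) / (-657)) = -899581 / 9636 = -93.36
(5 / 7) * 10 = 50 / 7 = 7.14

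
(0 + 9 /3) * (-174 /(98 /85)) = -22185 /49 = -452.76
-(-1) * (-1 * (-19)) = 19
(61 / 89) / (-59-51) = -61 / 9790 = -0.01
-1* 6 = -6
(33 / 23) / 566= 33 / 13018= 0.00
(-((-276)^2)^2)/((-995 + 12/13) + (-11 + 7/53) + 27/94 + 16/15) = 5637345633354240/974978569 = 5782020.05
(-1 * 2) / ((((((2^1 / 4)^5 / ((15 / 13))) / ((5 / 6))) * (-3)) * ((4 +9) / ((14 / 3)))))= 11200 / 1521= 7.36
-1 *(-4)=4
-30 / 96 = -5 / 16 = -0.31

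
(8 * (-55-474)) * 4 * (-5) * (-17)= -1438880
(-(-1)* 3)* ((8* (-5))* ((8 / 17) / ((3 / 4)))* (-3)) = 3840 / 17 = 225.88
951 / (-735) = -317 / 245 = -1.29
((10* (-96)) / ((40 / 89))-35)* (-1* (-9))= -19539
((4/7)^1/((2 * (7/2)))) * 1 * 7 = 4/7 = 0.57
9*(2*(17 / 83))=306 / 83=3.69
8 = 8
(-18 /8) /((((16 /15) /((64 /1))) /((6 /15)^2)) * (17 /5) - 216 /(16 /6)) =108 /3871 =0.03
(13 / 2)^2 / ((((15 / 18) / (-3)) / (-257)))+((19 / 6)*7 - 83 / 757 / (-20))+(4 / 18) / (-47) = 250481003573 / 6404220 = 39111.87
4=4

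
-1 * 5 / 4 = -5 / 4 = -1.25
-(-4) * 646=2584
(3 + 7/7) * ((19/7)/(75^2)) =76/39375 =0.00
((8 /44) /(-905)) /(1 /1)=-2 /9955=-0.00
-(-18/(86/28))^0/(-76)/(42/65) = 65/3192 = 0.02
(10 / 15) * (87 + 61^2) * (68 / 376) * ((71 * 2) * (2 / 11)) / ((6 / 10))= 91925120 / 4653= 19756.10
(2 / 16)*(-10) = -5 / 4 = -1.25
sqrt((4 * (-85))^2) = 340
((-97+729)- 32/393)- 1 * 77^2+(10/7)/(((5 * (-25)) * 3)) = -121435679/22925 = -5297.09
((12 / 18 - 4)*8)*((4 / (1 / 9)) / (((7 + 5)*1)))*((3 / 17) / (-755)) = 48 / 2567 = 0.02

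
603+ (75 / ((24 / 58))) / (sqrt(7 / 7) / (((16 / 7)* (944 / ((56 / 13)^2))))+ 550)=13234964404 / 21936543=603.33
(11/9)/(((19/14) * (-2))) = -77/171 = -0.45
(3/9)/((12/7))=7/36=0.19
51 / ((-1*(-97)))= 51 / 97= 0.53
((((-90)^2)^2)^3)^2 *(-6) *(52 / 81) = -307248521481286704658872000000000000000000000000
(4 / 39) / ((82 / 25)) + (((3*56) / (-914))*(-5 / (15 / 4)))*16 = 3.95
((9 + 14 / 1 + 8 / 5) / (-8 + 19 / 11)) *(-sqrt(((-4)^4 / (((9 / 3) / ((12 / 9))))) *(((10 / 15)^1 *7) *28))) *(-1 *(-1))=202048 *sqrt(6) / 1035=478.18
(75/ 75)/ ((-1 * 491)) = -1/ 491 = -0.00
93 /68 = 1.37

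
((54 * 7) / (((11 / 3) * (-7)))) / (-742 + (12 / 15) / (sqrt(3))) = 810 * sqrt(3) / 113553781 + 2253825 / 113553781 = 0.02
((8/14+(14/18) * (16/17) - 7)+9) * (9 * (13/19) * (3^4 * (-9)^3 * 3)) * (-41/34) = 167027831919/38437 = 4345496.06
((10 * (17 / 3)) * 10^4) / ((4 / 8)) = 3400000 / 3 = 1133333.33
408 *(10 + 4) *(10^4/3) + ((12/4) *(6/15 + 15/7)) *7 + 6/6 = 95200272/5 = 19040054.40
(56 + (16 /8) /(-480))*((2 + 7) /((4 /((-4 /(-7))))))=40317 /560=71.99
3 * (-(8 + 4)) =-36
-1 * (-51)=51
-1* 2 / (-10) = 1 / 5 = 0.20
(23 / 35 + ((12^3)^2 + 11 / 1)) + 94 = 104513138 / 35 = 2986089.66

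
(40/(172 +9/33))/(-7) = -88/2653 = -0.03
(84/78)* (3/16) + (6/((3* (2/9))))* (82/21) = 25731/728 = 35.34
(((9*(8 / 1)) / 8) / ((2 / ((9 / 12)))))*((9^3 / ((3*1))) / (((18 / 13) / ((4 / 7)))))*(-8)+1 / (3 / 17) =-56743 / 21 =-2702.05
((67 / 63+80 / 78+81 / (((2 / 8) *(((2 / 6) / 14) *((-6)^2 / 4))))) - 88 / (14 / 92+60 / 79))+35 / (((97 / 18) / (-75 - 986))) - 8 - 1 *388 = -1544812682951 / 263194659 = -5869.47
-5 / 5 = -1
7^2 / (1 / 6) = 294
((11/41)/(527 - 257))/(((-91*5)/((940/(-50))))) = 517/12592125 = 0.00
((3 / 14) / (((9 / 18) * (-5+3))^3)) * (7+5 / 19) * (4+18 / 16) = -8487 / 1064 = -7.98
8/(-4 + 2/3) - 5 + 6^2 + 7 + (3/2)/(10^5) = 7120003/200000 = 35.60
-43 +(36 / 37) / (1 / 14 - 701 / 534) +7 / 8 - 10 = -2270847 / 42920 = -52.91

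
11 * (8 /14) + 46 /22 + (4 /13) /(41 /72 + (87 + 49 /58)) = 8.38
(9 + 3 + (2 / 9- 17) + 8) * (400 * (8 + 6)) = 162400 / 9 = 18044.44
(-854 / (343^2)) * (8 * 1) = -976 / 16807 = -0.06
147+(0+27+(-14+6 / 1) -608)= -442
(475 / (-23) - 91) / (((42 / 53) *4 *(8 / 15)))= -66.04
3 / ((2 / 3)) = 9 / 2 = 4.50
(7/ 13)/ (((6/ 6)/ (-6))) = -42/ 13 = -3.23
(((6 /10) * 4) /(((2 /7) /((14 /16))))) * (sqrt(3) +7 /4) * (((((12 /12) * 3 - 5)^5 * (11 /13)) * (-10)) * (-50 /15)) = -150920 /13 - 86240 * sqrt(3) /13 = -23099.39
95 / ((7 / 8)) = 760 / 7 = 108.57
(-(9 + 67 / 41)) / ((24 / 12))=-218 / 41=-5.32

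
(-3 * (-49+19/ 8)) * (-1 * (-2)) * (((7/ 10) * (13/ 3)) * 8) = 33943/ 5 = 6788.60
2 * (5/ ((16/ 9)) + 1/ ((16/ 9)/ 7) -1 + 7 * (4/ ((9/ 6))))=293/ 6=48.83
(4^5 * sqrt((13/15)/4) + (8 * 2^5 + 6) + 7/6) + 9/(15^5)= 44409377/168750 + 512 * sqrt(195)/15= 739.81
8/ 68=2/ 17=0.12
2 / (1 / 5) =10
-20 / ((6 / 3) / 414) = -4140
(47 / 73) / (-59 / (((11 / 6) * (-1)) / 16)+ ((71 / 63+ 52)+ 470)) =32571 / 52513207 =0.00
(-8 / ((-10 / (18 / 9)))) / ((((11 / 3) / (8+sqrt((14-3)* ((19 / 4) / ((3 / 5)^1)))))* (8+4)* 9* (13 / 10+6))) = 32 / 7227+2* sqrt(3135) / 21681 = 0.01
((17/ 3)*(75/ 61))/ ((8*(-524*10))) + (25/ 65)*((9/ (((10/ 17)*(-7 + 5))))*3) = -58687009/ 6648512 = -8.83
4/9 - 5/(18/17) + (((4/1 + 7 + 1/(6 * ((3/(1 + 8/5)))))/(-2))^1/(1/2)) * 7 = -82.29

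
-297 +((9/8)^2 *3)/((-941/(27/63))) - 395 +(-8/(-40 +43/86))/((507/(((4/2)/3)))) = -35053465109639/50655189312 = -692.00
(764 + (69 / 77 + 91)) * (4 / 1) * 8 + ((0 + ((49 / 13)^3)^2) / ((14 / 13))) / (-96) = 150189544990357 / 5489195712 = 27360.94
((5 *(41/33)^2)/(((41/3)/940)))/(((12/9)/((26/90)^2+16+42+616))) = 268379.92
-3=-3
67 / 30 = 2.23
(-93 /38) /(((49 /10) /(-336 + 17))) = 148335 /931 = 159.33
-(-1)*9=9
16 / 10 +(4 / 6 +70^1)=1084 / 15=72.27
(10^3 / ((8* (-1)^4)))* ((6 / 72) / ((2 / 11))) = 1375 / 24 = 57.29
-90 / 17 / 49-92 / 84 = -1.20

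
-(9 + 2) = -11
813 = 813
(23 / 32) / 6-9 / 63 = -31 / 1344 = -0.02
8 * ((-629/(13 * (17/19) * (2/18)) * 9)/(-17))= 455544/221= 2061.29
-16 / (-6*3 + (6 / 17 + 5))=272 / 215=1.27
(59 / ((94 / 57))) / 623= 3363 / 58562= 0.06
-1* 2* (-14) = 28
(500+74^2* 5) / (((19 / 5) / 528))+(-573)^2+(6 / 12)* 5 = 159682997 / 38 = 4202184.13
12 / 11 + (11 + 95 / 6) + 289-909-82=-44489 / 66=-674.08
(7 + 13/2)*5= 135/2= 67.50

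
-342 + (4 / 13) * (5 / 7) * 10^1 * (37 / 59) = -1828798 / 5369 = -340.62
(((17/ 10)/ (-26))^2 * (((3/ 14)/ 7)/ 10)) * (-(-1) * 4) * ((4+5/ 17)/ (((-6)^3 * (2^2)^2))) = -1241/ 19079424000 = -0.00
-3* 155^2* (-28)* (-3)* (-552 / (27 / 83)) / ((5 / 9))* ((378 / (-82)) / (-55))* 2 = 1398014396352 / 451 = 3099810191.47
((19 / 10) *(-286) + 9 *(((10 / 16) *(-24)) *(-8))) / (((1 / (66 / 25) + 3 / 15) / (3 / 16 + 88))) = 124928529 / 1528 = 81759.51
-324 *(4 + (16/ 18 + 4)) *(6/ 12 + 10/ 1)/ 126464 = -945/ 3952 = -0.24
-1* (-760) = 760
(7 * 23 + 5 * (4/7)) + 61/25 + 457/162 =4794499/28350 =169.12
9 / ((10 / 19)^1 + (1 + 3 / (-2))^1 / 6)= 2052 / 101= 20.32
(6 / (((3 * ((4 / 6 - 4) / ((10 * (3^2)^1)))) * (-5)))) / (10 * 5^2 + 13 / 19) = 1026 / 23815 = 0.04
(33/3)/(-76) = -11/76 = -0.14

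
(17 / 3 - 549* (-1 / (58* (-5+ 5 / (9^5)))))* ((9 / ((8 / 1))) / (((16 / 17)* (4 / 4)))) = 162073767 / 35932160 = 4.51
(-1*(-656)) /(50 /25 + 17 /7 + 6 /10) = 1435 /11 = 130.45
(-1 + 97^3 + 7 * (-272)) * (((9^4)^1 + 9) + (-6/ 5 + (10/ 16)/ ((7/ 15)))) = 209435541594/ 35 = 5983872616.97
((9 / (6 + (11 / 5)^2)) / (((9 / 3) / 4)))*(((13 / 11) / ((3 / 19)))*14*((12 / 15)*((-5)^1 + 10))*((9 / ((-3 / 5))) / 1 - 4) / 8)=-3285100 / 2981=-1102.01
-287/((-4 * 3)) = 287/12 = 23.92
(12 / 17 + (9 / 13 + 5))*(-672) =-950208 / 221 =-4299.58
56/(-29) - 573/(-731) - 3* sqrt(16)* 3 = -787483/21199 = -37.15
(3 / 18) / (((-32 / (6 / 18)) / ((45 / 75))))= -1 / 960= -0.00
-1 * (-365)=365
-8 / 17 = -0.47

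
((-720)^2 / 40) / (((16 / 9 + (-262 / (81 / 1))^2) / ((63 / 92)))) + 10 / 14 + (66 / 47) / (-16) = 881975668939 / 1215381272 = 725.68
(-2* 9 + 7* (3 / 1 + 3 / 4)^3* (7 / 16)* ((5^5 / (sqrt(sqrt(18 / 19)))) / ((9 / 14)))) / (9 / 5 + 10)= -90 / 59 + 669921875* 19^(1 / 4)* 2^(3 / 4)* sqrt(3) / 60416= 67434.77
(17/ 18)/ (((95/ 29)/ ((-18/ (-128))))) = 493/ 12160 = 0.04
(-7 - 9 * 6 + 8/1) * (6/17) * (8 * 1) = -2544/17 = -149.65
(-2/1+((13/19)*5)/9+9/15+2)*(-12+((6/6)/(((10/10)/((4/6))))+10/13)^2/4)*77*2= -2254280336/1300455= -1733.46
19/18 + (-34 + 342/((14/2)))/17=4133/2142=1.93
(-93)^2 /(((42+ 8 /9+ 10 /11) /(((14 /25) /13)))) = 8.51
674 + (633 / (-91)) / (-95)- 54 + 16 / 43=230641239 / 371735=620.45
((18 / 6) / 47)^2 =9 / 2209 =0.00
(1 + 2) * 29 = 87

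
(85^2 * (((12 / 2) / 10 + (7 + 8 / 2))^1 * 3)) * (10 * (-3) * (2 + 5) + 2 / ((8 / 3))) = -105223455 / 2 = -52611727.50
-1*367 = -367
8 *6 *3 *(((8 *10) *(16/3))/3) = 20480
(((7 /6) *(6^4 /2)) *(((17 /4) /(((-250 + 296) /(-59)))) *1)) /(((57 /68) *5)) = -2148426 /2185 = -983.26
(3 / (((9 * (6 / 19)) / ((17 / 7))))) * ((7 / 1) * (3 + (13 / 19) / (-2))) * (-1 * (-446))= 382891 / 18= 21271.72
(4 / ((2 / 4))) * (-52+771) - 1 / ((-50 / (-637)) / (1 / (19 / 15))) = 1090969 / 190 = 5741.94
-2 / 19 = -0.11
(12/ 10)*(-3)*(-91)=1638/ 5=327.60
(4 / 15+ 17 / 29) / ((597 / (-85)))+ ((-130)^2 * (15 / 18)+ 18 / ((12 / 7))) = 1464026605 / 103878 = 14093.71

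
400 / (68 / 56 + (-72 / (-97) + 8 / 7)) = 543200 / 4209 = 129.06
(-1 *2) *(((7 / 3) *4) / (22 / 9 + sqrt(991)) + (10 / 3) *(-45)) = 299.45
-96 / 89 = -1.08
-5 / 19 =-0.26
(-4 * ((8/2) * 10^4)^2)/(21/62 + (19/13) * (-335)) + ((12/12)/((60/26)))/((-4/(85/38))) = 4704460712847103/359653584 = 13080533.39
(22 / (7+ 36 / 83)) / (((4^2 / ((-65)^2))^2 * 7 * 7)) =16297620625 / 3869824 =4211.46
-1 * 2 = -2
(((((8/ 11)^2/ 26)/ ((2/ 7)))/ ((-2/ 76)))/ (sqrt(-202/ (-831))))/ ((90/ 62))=-65968 * sqrt(167862)/ 7149285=-3.78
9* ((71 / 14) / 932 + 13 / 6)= 255075 / 13048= 19.55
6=6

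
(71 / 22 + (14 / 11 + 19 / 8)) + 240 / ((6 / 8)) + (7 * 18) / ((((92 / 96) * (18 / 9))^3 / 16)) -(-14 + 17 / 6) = 182318423 / 292008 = 624.36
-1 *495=-495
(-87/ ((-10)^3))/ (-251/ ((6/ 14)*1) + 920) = 261/ 1003000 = 0.00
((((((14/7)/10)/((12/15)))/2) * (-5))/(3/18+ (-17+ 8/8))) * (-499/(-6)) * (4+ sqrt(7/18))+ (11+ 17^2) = 499 * sqrt(14)/912+ 11899/38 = 315.18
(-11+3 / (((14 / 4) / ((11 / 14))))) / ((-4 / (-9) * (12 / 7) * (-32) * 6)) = 253 / 3584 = 0.07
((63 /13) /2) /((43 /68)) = 3.83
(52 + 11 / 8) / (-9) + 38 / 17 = -4523 / 1224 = -3.70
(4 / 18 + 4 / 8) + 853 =15367 / 18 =853.72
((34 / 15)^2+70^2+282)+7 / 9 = 1167281 / 225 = 5187.92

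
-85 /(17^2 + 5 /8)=-680 /2317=-0.29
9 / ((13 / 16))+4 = 196 / 13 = 15.08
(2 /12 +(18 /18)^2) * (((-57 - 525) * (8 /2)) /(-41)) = 2716 /41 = 66.24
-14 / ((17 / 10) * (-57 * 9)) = 140 / 8721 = 0.02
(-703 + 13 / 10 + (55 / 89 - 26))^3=-270969393774161727 / 704969000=-384370651.44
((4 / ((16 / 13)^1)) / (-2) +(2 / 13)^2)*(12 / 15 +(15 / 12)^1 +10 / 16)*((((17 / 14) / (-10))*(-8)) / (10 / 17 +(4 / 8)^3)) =-13389659 / 2295020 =-5.83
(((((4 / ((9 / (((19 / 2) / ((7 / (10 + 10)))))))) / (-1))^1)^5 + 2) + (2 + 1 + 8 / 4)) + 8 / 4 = -253543605671113 / 992436543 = -255475.89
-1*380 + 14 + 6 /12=-731 /2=-365.50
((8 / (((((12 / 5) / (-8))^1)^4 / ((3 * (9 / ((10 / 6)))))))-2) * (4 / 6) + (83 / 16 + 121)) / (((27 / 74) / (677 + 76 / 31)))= 134562667561 / 6696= 20095977.83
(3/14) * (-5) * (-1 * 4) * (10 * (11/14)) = 1650/49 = 33.67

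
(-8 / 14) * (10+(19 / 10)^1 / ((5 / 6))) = -7.02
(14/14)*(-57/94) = -57/94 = -0.61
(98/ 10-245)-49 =-1421/ 5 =-284.20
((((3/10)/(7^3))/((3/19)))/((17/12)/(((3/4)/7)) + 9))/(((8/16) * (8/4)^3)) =171/2744000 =0.00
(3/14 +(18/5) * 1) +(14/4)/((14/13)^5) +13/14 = 5500497/768320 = 7.16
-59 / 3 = -19.67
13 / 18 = 0.72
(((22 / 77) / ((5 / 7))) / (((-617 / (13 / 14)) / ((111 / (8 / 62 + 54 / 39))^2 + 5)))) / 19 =-3719674751 / 21810641500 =-0.17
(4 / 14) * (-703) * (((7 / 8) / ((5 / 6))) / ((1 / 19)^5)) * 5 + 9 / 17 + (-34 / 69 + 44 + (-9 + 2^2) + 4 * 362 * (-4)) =-6125528340295 / 2346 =-2611052148.46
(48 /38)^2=576 /361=1.60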